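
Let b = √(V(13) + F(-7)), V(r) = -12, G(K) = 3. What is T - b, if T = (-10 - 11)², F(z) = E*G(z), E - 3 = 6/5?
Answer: 441 - √15/5 ≈ 440.23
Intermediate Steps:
E = 21/5 (E = 3 + 6/5 = 21/5 ≈ 4.2000)
F(z) = 63/5 (F(z) = (21/5)*3 = 63/5)
T = 441 (T = (-21)² = 441)
b = √15/5 (b = √(-12 + 63/5) = √(⅗) = √15/5 ≈ 0.77460)
T - b = 441 - √15/5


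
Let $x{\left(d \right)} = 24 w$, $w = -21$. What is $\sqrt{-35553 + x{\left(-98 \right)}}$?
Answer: $i \sqrt{36057} \approx 189.89 i$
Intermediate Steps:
$x{\left(d \right)} = -504$ ($x{\left(d \right)} = 24 \left(-21\right) = -504$)
$\sqrt{-35553 + x{\left(-98 \right)}} = \sqrt{-35553 - 504} = \sqrt{-36057} = i \sqrt{36057}$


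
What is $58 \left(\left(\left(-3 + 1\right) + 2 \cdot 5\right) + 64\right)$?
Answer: $4176$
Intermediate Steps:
$58 \left(\left(\left(-3 + 1\right) + 2 \cdot 5\right) + 64\right) = 58 \left(\left(-2 + 10\right) + 64\right) = 58 \left(8 + 64\right) = 58 \cdot 72 = 4176$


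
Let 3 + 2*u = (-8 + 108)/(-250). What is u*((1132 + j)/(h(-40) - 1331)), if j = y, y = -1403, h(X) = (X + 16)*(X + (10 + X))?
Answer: 4607/3490 ≈ 1.3201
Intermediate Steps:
h(X) = (10 + 2*X)*(16 + X) (h(X) = (16 + X)*(10 + 2*X) = (10 + 2*X)*(16 + X))
u = -17/10 (u = -3/2 + ((-8 + 108)/(-250))/2 = -3/2 + (100*(-1/250))/2 = -3/2 + (1/2)*(-2/5) = -3/2 - 1/5 = -17/10 ≈ -1.7000)
j = -1403
u*((1132 + j)/(h(-40) - 1331)) = -17*(1132 - 1403)/(10*((160 + 2*(-40)**2 + 42*(-40)) - 1331)) = -(-4607)/(10*((160 + 2*1600 - 1680) - 1331)) = -(-4607)/(10*((160 + 3200 - 1680) - 1331)) = -(-4607)/(10*(1680 - 1331)) = -(-4607)/(10*349) = -17/10*(-271/349) = 4607/3490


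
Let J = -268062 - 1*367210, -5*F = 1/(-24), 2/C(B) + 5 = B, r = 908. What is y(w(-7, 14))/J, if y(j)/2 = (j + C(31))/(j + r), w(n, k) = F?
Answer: -133/449929170548 ≈ -2.9560e-10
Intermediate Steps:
C(B) = 2/(-5 + B)
F = 1/120 (F = -⅕/(-24) = -⅕*(-1/24) = 1/120 ≈ 0.0083333)
w(n, k) = 1/120
J = -635272 (J = -268062 - 367210 = -635272)
y(j) = 2*(1/13 + j)/(908 + j) (y(j) = 2*((j + 2/(-5 + 31))/(j + 908)) = 2*((j + 2/26)/(908 + j)) = 2*((j + 2*(1/26))/(908 + j)) = 2*((j + 1/13)/(908 + j)) = 2*((1/13 + j)/(908 + j)) = 2*(1/13 + j)/(908 + j))
y(w(-7, 14))/J = (2*(1 + 13*(1/120))/(13*(908 + 1/120)))/(-635272) = (2*(1 + 13/120)/(13*(108961/120)))*(-1/635272) = ((2/13)*(120/108961)*(133/120))*(-1/635272) = (266/1416493)*(-1/635272) = -133/449929170548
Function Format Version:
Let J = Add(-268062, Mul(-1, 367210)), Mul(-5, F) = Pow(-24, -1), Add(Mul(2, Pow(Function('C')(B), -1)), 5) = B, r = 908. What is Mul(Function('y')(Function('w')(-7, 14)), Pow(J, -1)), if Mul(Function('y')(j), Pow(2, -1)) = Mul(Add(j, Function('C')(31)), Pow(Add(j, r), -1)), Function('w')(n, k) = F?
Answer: Rational(-133, 449929170548) ≈ -2.9560e-10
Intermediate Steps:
Function('C')(B) = Mul(2, Pow(Add(-5, B), -1))
F = Rational(1, 120) (F = Mul(Rational(-1, 5), Pow(-24, -1)) = Mul(Rational(-1, 5), Rational(-1, 24)) = Rational(1, 120) ≈ 0.0083333)
Function('w')(n, k) = Rational(1, 120)
J = -635272 (J = Add(-268062, -367210) = -635272)
Function('y')(j) = Mul(2, Pow(Add(908, j), -1), Add(Rational(1, 13), j)) (Function('y')(j) = Mul(2, Mul(Add(j, Mul(2, Pow(Add(-5, 31), -1))), Pow(Add(j, 908), -1))) = Mul(2, Mul(Add(j, Mul(2, Pow(26, -1))), Pow(Add(908, j), -1))) = Mul(2, Mul(Add(j, Mul(2, Rational(1, 26))), Pow(Add(908, j), -1))) = Mul(2, Mul(Add(j, Rational(1, 13)), Pow(Add(908, j), -1))) = Mul(2, Mul(Add(Rational(1, 13), j), Pow(Add(908, j), -1))) = Mul(2, Mul(Pow(Add(908, j), -1), Add(Rational(1, 13), j))) = Mul(2, Pow(Add(908, j), -1), Add(Rational(1, 13), j)))
Mul(Function('y')(Function('w')(-7, 14)), Pow(J, -1)) = Mul(Mul(Rational(2, 13), Pow(Add(908, Rational(1, 120)), -1), Add(1, Mul(13, Rational(1, 120)))), Pow(-635272, -1)) = Mul(Mul(Rational(2, 13), Pow(Rational(108961, 120), -1), Add(1, Rational(13, 120))), Rational(-1, 635272)) = Mul(Mul(Rational(2, 13), Rational(120, 108961), Rational(133, 120)), Rational(-1, 635272)) = Mul(Rational(266, 1416493), Rational(-1, 635272)) = Rational(-133, 449929170548)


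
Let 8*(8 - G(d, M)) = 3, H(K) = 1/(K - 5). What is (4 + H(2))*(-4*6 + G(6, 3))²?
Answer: 188771/192 ≈ 983.18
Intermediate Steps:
H(K) = 1/(-5 + K)
G(d, M) = 61/8 (G(d, M) = 8 - ⅛*3 = 8 - 3/8 = 61/8)
(4 + H(2))*(-4*6 + G(6, 3))² = (4 + 1/(-5 + 2))*(-4*6 + 61/8)² = (4 + 1/(-3))*(-24 + 61/8)² = (4 - ⅓)*(-131/8)² = (11/3)*(17161/64) = 188771/192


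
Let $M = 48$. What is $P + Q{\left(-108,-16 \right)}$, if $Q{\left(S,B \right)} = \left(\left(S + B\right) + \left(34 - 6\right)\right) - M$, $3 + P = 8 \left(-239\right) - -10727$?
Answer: $8668$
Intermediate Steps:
$P = 8812$ ($P = -3 + \left(8 \left(-239\right) - -10727\right) = -3 + \left(-1912 + 10727\right) = -3 + 8815 = 8812$)
$Q{\left(S,B \right)} = -20 + B + S$ ($Q{\left(S,B \right)} = \left(\left(S + B\right) + \left(34 - 6\right)\right) - 48 = \left(\left(B + S\right) + 28\right) - 48 = \left(28 + B + S\right) - 48 = -20 + B + S$)
$P + Q{\left(-108,-16 \right)} = 8812 - 144 = 8668$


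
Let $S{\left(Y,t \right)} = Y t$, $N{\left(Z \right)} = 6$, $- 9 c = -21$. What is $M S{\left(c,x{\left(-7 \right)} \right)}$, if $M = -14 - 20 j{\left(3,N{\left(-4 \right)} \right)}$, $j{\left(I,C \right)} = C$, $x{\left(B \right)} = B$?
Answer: $\frac{6566}{3} \approx 2188.7$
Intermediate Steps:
$c = \frac{7}{3}$ ($c = \left(- \frac{1}{9}\right) \left(-21\right) = \frac{7}{3} \approx 2.3333$)
$M = -134$ ($M = -14 - 120 = -134$)
$M S{\left(c,x{\left(-7 \right)} \right)} = - 134 \cdot \frac{7}{3} \left(-7\right) = \left(-134\right) \left(- \frac{49}{3}\right) = \frac{6566}{3}$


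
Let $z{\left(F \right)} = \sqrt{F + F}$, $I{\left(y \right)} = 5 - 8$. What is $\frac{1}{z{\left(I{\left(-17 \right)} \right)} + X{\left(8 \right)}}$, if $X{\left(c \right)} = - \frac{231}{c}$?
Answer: $- \frac{616}{17915} - \frac{64 i \sqrt{6}}{53745} \approx -0.034385 - 0.0029169 i$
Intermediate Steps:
$I{\left(y \right)} = -3$
$z{\left(F \right)} = \sqrt{2} \sqrt{F}$ ($z{\left(F \right)} = \sqrt{2 F} = \sqrt{2} \sqrt{F}$)
$\frac{1}{z{\left(I{\left(-17 \right)} \right)} + X{\left(8 \right)}} = \frac{1}{\sqrt{2} \sqrt{-3} - \frac{231}{8}} = \frac{1}{\sqrt{2} i \sqrt{3} - \frac{231}{8}} = \frac{1}{i \sqrt{6} - \frac{231}{8}} = \frac{1}{- \frac{231}{8} + i \sqrt{6}}$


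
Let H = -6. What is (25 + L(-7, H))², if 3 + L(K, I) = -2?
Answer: 400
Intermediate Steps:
L(K, I) = -5 (L(K, I) = -3 - 2 = -5)
(25 + L(-7, H))² = (25 - 5)² = 20² = 400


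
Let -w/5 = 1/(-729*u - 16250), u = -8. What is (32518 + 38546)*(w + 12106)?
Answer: 4481306961516/5209 ≈ 8.6030e+8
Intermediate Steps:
w = 5/10418 (w = -5/(-729*(-8) - 16250) = -5/(5832 - 16250) = -5/(-10418) = -5*(-1/10418) = 5/10418 ≈ 0.00047994)
(32518 + 38546)*(w + 12106) = (32518 + 38546)*(5/10418 + 12106) = 71064*(126120313/10418) = 4481306961516/5209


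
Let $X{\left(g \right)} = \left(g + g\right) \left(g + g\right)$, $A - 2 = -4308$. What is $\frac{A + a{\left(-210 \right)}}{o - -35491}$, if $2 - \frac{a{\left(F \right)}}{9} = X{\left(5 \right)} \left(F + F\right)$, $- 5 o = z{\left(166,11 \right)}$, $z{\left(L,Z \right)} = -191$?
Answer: $\frac{934280}{88823} \approx 10.518$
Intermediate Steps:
$A = -4306$ ($A = 2 - 4308 = -4306$)
$o = \frac{191}{5}$ ($o = \left(- \frac{1}{5}\right) \left(-191\right) = \frac{191}{5} \approx 38.2$)
$X{\left(g \right)} = 4 g^{2}$ ($X{\left(g \right)} = 2 g 2 g = 4 g^{2}$)
$a{\left(F \right)} = 18 - 1800 F$ ($a{\left(F \right)} = 18 - 9 \cdot 4 \cdot 5^{2} \left(F + F\right) = 18 - 9 \cdot 4 \cdot 25 \cdot 2 F = 18 - 9 \cdot 100 \cdot 2 F = 18 - 9 \cdot 200 F = 18 - 1800 F$)
$\frac{A + a{\left(-210 \right)}}{o - -35491} = \frac{-4306 + \left(18 - -378000\right)}{\frac{191}{5} - -35491} = \frac{-4306 + \left(18 + 378000\right)}{\frac{191}{5} + 35491} = \frac{-4306 + 378018}{\frac{177646}{5}} = 373712 \cdot \frac{5}{177646} = \frac{934280}{88823}$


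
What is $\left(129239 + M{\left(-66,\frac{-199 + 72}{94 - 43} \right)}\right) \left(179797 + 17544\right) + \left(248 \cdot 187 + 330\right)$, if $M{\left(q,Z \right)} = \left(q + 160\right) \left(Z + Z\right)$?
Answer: $\frac{1296002496739}{51} \approx 2.5412 \cdot 10^{10}$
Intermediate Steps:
$M{\left(q,Z \right)} = 2 Z \left(160 + q\right)$ ($M{\left(q,Z \right)} = \left(160 + q\right) 2 Z = 2 Z \left(160 + q\right)$)
$\left(129239 + M{\left(-66,\frac{-199 + 72}{94 - 43} \right)}\right) \left(179797 + 17544\right) + \left(248 \cdot 187 + 330\right) = \left(129239 + 2 \frac{-199 + 72}{94 - 43} \left(160 - 66\right)\right) \left(179797 + 17544\right) + \left(248 \cdot 187 + 330\right) = \left(129239 + 2 \left(- \frac{127}{51}\right) 94\right) 197341 + \left(46376 + 330\right) = \left(129239 + 2 \left(\left(-127\right) \frac{1}{51}\right) 94\right) 197341 + 46706 = \left(129239 + 2 \left(- \frac{127}{51}\right) 94\right) 197341 + 46706 = \left(129239 - \frac{23876}{51}\right) 197341 + 46706 = \frac{6567313}{51} \cdot 197341 + 46706 = \frac{1296000114733}{51} + 46706 = \frac{1296002496739}{51}$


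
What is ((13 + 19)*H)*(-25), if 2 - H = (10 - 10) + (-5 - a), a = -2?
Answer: -4000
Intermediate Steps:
H = 5 (H = 2 - ((10 - 10) + (-5 - 1*(-2))) = 2 - (0 + (-5 + 2)) = 2 - (0 - 3) = 2 - 1*(-3) = 2 + 3 = 5)
((13 + 19)*H)*(-25) = ((13 + 19)*5)*(-25) = (32*5)*(-25) = 160*(-25) = -4000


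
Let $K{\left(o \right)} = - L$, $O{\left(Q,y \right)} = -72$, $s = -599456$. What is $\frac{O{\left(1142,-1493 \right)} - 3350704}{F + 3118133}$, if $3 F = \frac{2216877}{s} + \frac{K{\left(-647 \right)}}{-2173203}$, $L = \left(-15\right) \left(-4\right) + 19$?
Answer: $- \frac{1007351194791921408}{937410844922010125} \approx -1.0746$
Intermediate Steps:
$L = 79$ ($L = 60 + 19 = 79$)
$K{\left(o \right)} = -79$ ($K{\left(o \right)} = \left(-1\right) 79 = -79$)
$F = - \frac{370590491539}{300632210208}$ ($F = \frac{\frac{2216877}{-599456} - \frac{79}{-2173203}}{3} = \frac{2216877 \left(- \frac{1}{599456}\right) - - \frac{79}{2173203}}{3} = \frac{- \frac{170529}{46112} + \frac{79}{2173203}}{3} = \frac{1}{3} \left(- \frac{370590491539}{100210736736}\right) = - \frac{370590491539}{300632210208} \approx -1.2327$)
$\frac{O{\left(1142,-1493 \right)} - 3350704}{F + 3118133} = \frac{-72 - 3350704}{- \frac{370590491539}{300632210208} + 3118133} = - \frac{3350776}{\frac{937410844922010125}{300632210208}} = \left(-3350776\right) \frac{300632210208}{937410844922010125} = - \frac{1007351194791921408}{937410844922010125}$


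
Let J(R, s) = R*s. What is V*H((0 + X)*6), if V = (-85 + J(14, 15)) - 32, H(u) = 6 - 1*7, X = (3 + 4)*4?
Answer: -93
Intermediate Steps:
X = 28 (X = 7*4 = 28)
H(u) = -1 (H(u) = 6 - 7 = -1)
V = 93 (V = (-85 + 14*15) - 32 = (-85 + 210) - 32 = 125 - 32 = 93)
V*H((0 + X)*6) = 93*(-1) = -93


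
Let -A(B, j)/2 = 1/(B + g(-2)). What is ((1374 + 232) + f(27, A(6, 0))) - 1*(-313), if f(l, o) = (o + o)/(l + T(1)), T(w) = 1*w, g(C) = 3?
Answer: 120896/63 ≈ 1919.0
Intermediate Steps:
T(w) = w
A(B, j) = -2/(3 + B) (A(B, j) = -2/(B + 3) = -2/(3 + B))
f(l, o) = 2*o/(1 + l) (f(l, o) = (o + o)/(l + 1) = (2*o)/(1 + l) = 2*o/(1 + l))
((1374 + 232) + f(27, A(6, 0))) - 1*(-313) = ((1374 + 232) + 2*(-2/(3 + 6))/(1 + 27)) - 1*(-313) = (1606 + 2*(-2/9)/28) + 313 = (1606 + 2*(-2*⅑)*(1/28)) + 313 = (1606 + 2*(-2/9)*(1/28)) + 313 = (1606 - 1/63) + 313 = 101177/63 + 313 = 120896/63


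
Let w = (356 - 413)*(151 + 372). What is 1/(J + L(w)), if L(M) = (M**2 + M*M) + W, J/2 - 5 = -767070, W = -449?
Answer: 1/1775856863 ≈ 5.6311e-10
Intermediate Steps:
w = -29811 (w = -57*523 = -29811)
J = -1534130 (J = 10 + 2*(-767070) = 10 - 1534140 = -1534130)
L(M) = -449 + 2*M**2 (L(M) = (M**2 + M*M) - 449 = (M**2 + M**2) - 449 = 2*M**2 - 449 = -449 + 2*M**2)
1/(J + L(w)) = 1/(-1534130 + (-449 + 2*(-29811)**2)) = 1/(-1534130 + (-449 + 2*888695721)) = 1/(-1534130 + (-449 + 1777391442)) = 1/(-1534130 + 1777390993) = 1/1775856863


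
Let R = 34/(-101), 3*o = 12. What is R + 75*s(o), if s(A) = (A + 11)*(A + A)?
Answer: 908966/101 ≈ 8999.7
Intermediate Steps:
o = 4 (o = (1/3)*12 = 4)
s(A) = 2*A*(11 + A) (s(A) = (11 + A)*(2*A) = 2*A*(11 + A))
R = -34/101 (R = 34*(-1/101) = -34/101 ≈ -0.33663)
R + 75*s(o) = -34/101 + 75*(2*4*(11 + 4)) = -34/101 + 75*(2*4*15) = -34/101 + 75*120 = -34/101 + 9000 = 908966/101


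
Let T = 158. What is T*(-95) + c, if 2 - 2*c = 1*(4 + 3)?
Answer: -30025/2 ≈ -15013.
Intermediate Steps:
c = -5/2 (c = 1 - (4 + 3)/2 = 1 - 7/2 = -5/2 ≈ -2.5000)
T*(-95) + c = 158*(-95) - 5/2 = -15010 - 5/2 = -30025/2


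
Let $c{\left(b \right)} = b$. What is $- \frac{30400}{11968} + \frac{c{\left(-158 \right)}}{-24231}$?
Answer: $- \frac{11480179}{4531197} \approx -2.5336$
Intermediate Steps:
$- \frac{30400}{11968} + \frac{c{\left(-158 \right)}}{-24231} = - \frac{30400}{11968} - \frac{158}{-24231} = \left(-30400\right) \frac{1}{11968} - - \frac{158}{24231} = - \frac{475}{187} + \frac{158}{24231} = - \frac{11480179}{4531197}$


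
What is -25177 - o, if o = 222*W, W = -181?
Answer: 15005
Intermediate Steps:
o = -40182 (o = 222*(-181) = -40182)
-25177 - o = -25177 - 1*(-40182) = -25177 + 40182 = 15005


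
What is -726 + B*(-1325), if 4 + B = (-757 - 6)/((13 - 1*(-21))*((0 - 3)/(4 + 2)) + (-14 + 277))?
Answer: 2136179/246 ≈ 8683.7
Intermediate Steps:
B = -1747/246 (B = -4 + (-757 - 6)/((13 - 1*(-21))*((0 - 3)/(4 + 2)) + (-14 + 277)) = -4 - 763/((13 + 21)*(-3/6) + 263) = -4 - 763/(34*(-3*⅙) + 263) = -4 - 763/(34*(-½) + 263) = -4 - 763/(-17 + 263) = -4 - 763/246 = -1747/246 ≈ -7.1016)
-726 + B*(-1325) = -726 - 1747/246*(-1325) = -726 + 2314775/246 = 2136179/246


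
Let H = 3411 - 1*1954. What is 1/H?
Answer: 1/1457 ≈ 0.00068634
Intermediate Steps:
H = 1457 (H = 3411 - 1954 = 1457)
1/H = 1/1457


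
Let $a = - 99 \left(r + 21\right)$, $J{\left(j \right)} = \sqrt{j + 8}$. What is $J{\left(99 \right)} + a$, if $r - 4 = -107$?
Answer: $8118 + \sqrt{107} \approx 8128.3$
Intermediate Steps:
$r = -103$ ($r = 4 - 107 = -103$)
$J{\left(j \right)} = \sqrt{8 + j}$
$a = 8118$ ($a = - 99 \left(-103 + 21\right) = \left(-99\right) \left(-82\right) = 8118$)
$J{\left(99 \right)} + a = \sqrt{8 + 99} + 8118 = \sqrt{107} + 8118 = 8118 + \sqrt{107}$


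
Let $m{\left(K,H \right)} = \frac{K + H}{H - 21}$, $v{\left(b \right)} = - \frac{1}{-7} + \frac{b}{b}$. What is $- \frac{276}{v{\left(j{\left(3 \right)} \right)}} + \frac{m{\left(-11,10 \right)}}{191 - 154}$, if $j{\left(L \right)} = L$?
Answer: $- \frac{196579}{814} \approx -241.5$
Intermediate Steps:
$v{\left(b \right)} = \frac{8}{7}$ ($v{\left(b \right)} = \left(-1\right) \left(- \frac{1}{7}\right) + 1 = \frac{1}{7} + 1 = \frac{8}{7}$)
$m{\left(K,H \right)} = \frac{H + K}{-21 + H}$
$- \frac{276}{v{\left(j{\left(3 \right)} \right)}} + \frac{m{\left(-11,10 \right)}}{191 - 154} = - \frac{276}{\frac{8}{7}} + \frac{\frac{1}{-21 + 10} \left(10 - 11\right)}{191 - 154} = \left(-276\right) \frac{7}{8} + \frac{\frac{1}{-11} \left(-1\right)}{37} = - \frac{483}{2} + \left(- \frac{1}{11}\right) \left(-1\right) \frac{1}{37} = - \frac{483}{2} + \frac{1}{11} \cdot \frac{1}{37} = - \frac{483}{2} + \frac{1}{407} = - \frac{196579}{814}$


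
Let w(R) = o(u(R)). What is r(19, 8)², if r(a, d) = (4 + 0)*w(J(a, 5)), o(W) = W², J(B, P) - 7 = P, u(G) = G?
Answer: 331776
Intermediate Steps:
J(B, P) = 7 + P
w(R) = R²
r(a, d) = 576 (r(a, d) = (4 + 0)*(7 + 5)² = 4*12² = 4*144 = 576)
r(19, 8)² = 576² = 331776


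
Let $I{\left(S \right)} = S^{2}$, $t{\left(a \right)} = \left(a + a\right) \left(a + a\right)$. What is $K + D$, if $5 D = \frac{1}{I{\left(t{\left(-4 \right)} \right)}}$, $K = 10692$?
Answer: $\frac{218972161}{20480} \approx 10692.0$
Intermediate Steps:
$t{\left(a \right)} = 4 a^{2}$ ($t{\left(a \right)} = 2 a 2 a = 4 a^{2}$)
$D = \frac{1}{20480}$ ($D = \frac{1}{5 \left(4 \left(-4\right)^{2}\right)^{2}} = \frac{1}{5 \left(4 \cdot 16\right)^{2}} = \frac{1}{5 \cdot 64^{2}} = \frac{1}{5 \cdot 4096} = \frac{1}{5} \cdot \frac{1}{4096} = \frac{1}{20480} \approx 4.8828 \cdot 10^{-5}$)
$K + D = 10692 + \frac{1}{20480} = \frac{218972161}{20480}$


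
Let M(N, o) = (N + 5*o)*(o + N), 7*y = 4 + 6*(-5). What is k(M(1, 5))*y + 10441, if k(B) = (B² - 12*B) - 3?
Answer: -510899/7 ≈ -72986.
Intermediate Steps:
y = -26/7 (y = (4 + 6*(-5))/7 = (4 - 30)/7 = (⅐)*(-26) = -26/7 ≈ -3.7143)
M(N, o) = (N + o)*(N + 5*o) (M(N, o) = (N + 5*o)*(N + o) = (N + o)*(N + 5*o))
k(B) = -3 + B² - 12*B
k(M(1, 5))*y + 10441 = (-3 + (1² + 5*5² + 6*1*5)² - 12*(1² + 5*5² + 6*1*5))*(-26/7) + 10441 = (-3 + (1 + 5*25 + 30)² - 12*(1 + 5*25 + 30))*(-26/7) + 10441 = (-3 + (1 + 125 + 30)² - 12*(1 + 125 + 30))*(-26/7) + 10441 = (-3 + 156² - 12*156)*(-26/7) + 10441 = (-3 + 24336 - 1872)*(-26/7) + 10441 = 22461*(-26/7) + 10441 = -583986/7 + 10441 = -510899/7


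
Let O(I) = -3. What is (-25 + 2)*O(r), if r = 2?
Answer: 69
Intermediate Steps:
(-25 + 2)*O(r) = (-25 + 2)*(-3) = -23*(-3) = 69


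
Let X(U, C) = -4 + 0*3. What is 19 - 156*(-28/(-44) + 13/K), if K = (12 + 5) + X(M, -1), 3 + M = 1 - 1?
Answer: -2599/11 ≈ -236.27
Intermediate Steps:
M = -3 (M = -3 + (1 - 1) = -3 + 0 = -3)
X(U, C) = -4 (X(U, C) = -4 + 0 = -4)
K = 13 (K = (12 + 5) - 4 = 17 - 4 = 13)
19 - 156*(-28/(-44) + 13/K) = 19 - 156*(-28/(-44) + 13/13) = 19 - 156*(-28*(-1/44) + 13*(1/13)) = 19 - 156*(7/11 + 1) = 19 - 156*18/11 = 19 - 2808/11 = -2599/11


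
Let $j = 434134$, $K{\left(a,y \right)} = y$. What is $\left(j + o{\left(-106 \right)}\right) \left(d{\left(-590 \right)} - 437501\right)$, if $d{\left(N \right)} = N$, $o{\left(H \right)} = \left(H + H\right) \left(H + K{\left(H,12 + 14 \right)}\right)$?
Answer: $-197620221554$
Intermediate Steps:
$o{\left(H \right)} = 2 H \left(26 + H\right)$ ($o{\left(H \right)} = \left(H + H\right) \left(H + \left(12 + 14\right)\right) = 2 H \left(H + 26\right) = 2 H \left(26 + H\right)$)
$\left(j + o{\left(-106 \right)}\right) \left(d{\left(-590 \right)} - 437501\right) = \left(434134 + 2 \left(-106\right) \left(26 - 106\right)\right) \left(-590 - 437501\right) = \left(434134 + 2 \left(-106\right) \left(-80\right)\right) \left(-438091\right) = \left(434134 + 16960\right) \left(-438091\right) = 451094 \left(-438091\right) = -197620221554$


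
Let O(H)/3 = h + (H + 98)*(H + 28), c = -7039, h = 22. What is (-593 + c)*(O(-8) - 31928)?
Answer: 201957984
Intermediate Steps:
O(H) = 66 + 3*(28 + H)*(98 + H) (O(H) = 3*(22 + (H + 98)*(H + 28)) = 3*(22 + (98 + H)*(28 + H)) = 3*(22 + (28 + H)*(98 + H)) = 66 + 3*(28 + H)*(98 + H))
(-593 + c)*(O(-8) - 31928) = (-593 - 7039)*((8298 + 3*(-8)² + 378*(-8)) - 31928) = -7632*((8298 + 3*64 - 3024) - 31928) = -7632*((8298 + 192 - 3024) - 31928) = -7632*(5466 - 31928) = -7632*(-26462) = 201957984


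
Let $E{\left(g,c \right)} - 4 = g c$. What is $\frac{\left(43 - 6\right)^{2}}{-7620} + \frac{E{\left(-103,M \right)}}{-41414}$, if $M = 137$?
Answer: $\frac{25399787}{157787340} \approx 0.16097$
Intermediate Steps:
$E{\left(g,c \right)} = 4 + c g$ ($E{\left(g,c \right)} = 4 + g c = 4 + c g$)
$\frac{\left(43 - 6\right)^{2}}{-7620} + \frac{E{\left(-103,M \right)}}{-41414} = \frac{\left(43 - 6\right)^{2}}{-7620} + \frac{4 + 137 \left(-103\right)}{-41414} = 37^{2} \left(- \frac{1}{7620}\right) + \left(4 - 14111\right) \left(- \frac{1}{41414}\right) = 1369 \left(- \frac{1}{7620}\right) - - \frac{14107}{41414} = - \frac{1369}{7620} + \frac{14107}{41414} = \frac{25399787}{157787340}$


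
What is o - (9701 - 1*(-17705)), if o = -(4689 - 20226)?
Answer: -11869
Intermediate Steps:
o = 15537 (o = -1*(-15537) = 15537)
o - (9701 - 1*(-17705)) = 15537 - (9701 - 1*(-17705)) = 15537 - (9701 + 17705) = 15537 - 1*27406 = 15537 - 27406 = -11869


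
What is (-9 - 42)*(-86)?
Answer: 4386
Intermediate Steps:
(-9 - 42)*(-86) = -51*(-86) = 4386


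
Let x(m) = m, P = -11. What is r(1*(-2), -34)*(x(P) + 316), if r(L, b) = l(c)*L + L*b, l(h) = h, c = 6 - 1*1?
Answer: 17690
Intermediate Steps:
c = 5 (c = 6 - 1 = 5)
r(L, b) = 5*L + L*b
r(1*(-2), -34)*(x(P) + 316) = ((1*(-2))*(5 - 34))*(-11 + 316) = -2*(-29)*305 = 58*305 = 17690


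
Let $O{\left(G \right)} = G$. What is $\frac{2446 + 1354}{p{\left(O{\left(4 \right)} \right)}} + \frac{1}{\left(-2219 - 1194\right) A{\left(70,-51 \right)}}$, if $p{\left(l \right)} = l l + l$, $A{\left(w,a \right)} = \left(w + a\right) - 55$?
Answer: $\frac{23344921}{122868} \approx 190.0$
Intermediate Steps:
$A{\left(w,a \right)} = -55 + a + w$ ($A{\left(w,a \right)} = \left(a + w\right) - 55 = -55 + a + w$)
$p{\left(l \right)} = l + l^{2}$ ($p{\left(l \right)} = l^{2} + l = l + l^{2}$)
$\frac{2446 + 1354}{p{\left(O{\left(4 \right)} \right)}} + \frac{1}{\left(-2219 - 1194\right) A{\left(70,-51 \right)}} = \frac{2446 + 1354}{4 \left(1 + 4\right)} + \frac{1}{\left(-2219 - 1194\right) \left(-55 - 51 + 70\right)} = \frac{3800}{4 \cdot 5} + \frac{1}{\left(-3413\right) \left(-36\right)} = \frac{3800}{20} - - \frac{1}{122868} = 3800 \cdot \frac{1}{20} + \frac{1}{122868} = 190 + \frac{1}{122868} = \frac{23344921}{122868}$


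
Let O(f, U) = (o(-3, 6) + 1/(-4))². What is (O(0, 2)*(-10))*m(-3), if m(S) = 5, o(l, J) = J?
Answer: -13225/8 ≈ -1653.1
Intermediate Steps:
O(f, U) = 529/16 (O(f, U) = (6 + 1/(-4))² = (6 - ¼)² = (23/4)² = 529/16)
(O(0, 2)*(-10))*m(-3) = ((529/16)*(-10))*5 = -2645/8*5 = -13225/8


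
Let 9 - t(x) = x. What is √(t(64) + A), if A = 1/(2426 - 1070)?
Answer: I*√25282281/678 ≈ 7.4161*I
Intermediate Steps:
t(x) = 9 - x
A = 1/1356 ≈ 0.00073746
√(t(64) + A) = √((9 - 1*64) + 1/1356) = √((9 - 64) + 1/1356) = √(-55 + 1/1356) = √(-74579/1356) = I*√25282281/678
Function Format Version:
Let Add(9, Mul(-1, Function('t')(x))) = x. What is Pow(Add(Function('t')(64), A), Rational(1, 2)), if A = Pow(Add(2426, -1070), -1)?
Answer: Mul(Rational(1, 678), I, Pow(25282281, Rational(1, 2))) ≈ Mul(7.4161, I)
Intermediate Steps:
Function('t')(x) = Add(9, Mul(-1, x))
A = Rational(1, 1356) (A = Pow(1356, -1) = Rational(1, 1356) ≈ 0.00073746)
Pow(Add(Function('t')(64), A), Rational(1, 2)) = Pow(Add(Add(9, Mul(-1, 64)), Rational(1, 1356)), Rational(1, 2)) = Pow(Add(Add(9, -64), Rational(1, 1356)), Rational(1, 2)) = Pow(Add(-55, Rational(1, 1356)), Rational(1, 2)) = Pow(Rational(-74579, 1356), Rational(1, 2)) = Mul(Rational(1, 678), I, Pow(25282281, Rational(1, 2)))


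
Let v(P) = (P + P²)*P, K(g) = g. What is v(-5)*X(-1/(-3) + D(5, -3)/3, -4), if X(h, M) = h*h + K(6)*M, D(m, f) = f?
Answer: 21200/9 ≈ 2355.6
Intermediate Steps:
v(P) = P*(P + P²)
X(h, M) = h² + 6*M (X(h, M) = h*h + 6*M = h² + 6*M)
v(-5)*X(-1/(-3) + D(5, -3)/3, -4) = ((-5)²*(1 - 5))*((-1/(-3) - 3/3)² + 6*(-4)) = (25*(-4))*((-1*(-⅓) - 3*⅓)² - 24) = -100*((⅓ - 1)² - 24) = -100*((-⅔)² - 24) = -100*(4/9 - 24) = -100*(-212/9) = 21200/9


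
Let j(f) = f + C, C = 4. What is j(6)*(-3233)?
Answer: -32330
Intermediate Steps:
j(f) = 4 + f (j(f) = f + 4 = 4 + f)
j(6)*(-3233) = (4 + 6)*(-3233) = 10*(-3233) = -32330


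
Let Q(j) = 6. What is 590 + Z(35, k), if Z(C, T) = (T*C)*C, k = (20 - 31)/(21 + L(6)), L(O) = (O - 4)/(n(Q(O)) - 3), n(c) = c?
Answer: -415/13 ≈ -31.923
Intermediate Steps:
L(O) = -4/3 + O/3 (L(O) = (O - 4)/(6 - 3) = (-4 + O)/3 = (-4 + O)*(⅓) = -4/3 + O/3)
k = -33/65 (k = (20 - 31)/(21 + (-4/3 + (⅓)*6)) = -11/(21 + (-4/3 + 2)) = -11/(21 + ⅔) = -11/65/3 = -11*3/65 = -33/65 ≈ -0.50769)
Z(C, T) = T*C² (Z(C, T) = (C*T)*C = T*C²)
590 + Z(35, k) = 590 - 33/65*35² = 590 - 33/65*1225 = 590 - 8085/13 = -415/13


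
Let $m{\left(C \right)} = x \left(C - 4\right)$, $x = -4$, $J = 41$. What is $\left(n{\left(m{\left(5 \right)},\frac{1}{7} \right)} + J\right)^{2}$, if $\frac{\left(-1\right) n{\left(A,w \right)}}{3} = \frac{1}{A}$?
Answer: $\frac{27889}{16} \approx 1743.1$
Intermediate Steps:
$m{\left(C \right)} = 16 - 4 C$ ($m{\left(C \right)} = - 4 \left(C - 4\right) = - 4 \left(-4 + C\right) = 16 - 4 C$)
$n{\left(A,w \right)} = - \frac{3}{A}$
$\left(n{\left(m{\left(5 \right)},\frac{1}{7} \right)} + J\right)^{2} = \left(- \frac{3}{16 - 20} + 41\right)^{2} = \left(- \frac{3}{-4} + 41\right)^{2} = \left(\left(-3\right) \left(- \frac{1}{4}\right) + 41\right)^{2} = \left(\frac{3}{4} + 41\right)^{2} = \left(\frac{167}{4}\right)^{2} = \frac{27889}{16}$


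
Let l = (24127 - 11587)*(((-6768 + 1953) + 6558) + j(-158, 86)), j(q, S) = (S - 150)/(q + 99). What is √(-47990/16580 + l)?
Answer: √209285017319702138/97822 ≈ 4676.6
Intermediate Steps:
j(q, S) = (-150 + S)/(99 + q)
l = 1290378540/59 (l = (24127 - 11587)*(((-6768 + 1953) + 6558) + (-150 + 86)/(99 - 158)) = 12540*((-4815 + 6558) - 64/(-59)) = 12540*(1743 - 1/59*(-64)) = 12540*(1743 + 64/59) = 12540*(102901/59) = 1290378540/59 ≈ 2.1871e+7)
√(-47990/16580 + l) = √(-47990/16580 + 1290378540/59) = √(-47990*1/16580 + 1290378540/59) = √(-4799/1658 + 1290378540/59) = √(2139447336179/97822) = √209285017319702138/97822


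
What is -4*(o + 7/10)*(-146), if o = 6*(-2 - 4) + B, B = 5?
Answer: -88476/5 ≈ -17695.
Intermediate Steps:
o = -31 (o = 6*(-2 - 4) + 5 = 6*(-6) + 5 = -36 + 5 = -31)
-4*(o + 7/10)*(-146) = -4*(-31 + 7/10)*(-146) = -4*(-303/10)*(-146) = (606/5)*(-146) = -88476/5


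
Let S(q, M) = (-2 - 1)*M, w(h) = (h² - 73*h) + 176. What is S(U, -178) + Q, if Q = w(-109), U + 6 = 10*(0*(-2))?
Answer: 20548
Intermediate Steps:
U = -6 (U = -6 + 10*(0*(-2)) = -6 + 10*0 = -6 + 0 = -6)
w(h) = 176 + h² - 73*h
S(q, M) = -3*M
Q = 20014 (Q = 176 + (-109)² - 73*(-109) = 176 + 11881 + 7957 = 20014)
S(U, -178) + Q = -3*(-178) + 20014 = 534 + 20014 = 20548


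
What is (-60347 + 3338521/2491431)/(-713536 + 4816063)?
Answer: -150347048036/10221162946137 ≈ -0.014709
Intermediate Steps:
(-60347 + 3338521/2491431)/(-713536 + 4816063) = (-60347 + 3338521*(1/2491431))/4102527 = (-60347 + 3338521/2491431)*(1/4102527) = -150347048036/2491431*1/4102527 = -150347048036/10221162946137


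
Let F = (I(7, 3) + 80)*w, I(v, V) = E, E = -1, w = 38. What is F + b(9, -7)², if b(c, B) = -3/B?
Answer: 147107/49 ≈ 3002.2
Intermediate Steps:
I(v, V) = -1
F = 3002 (F = (-1 + 80)*38 = 79*38 = 3002)
F + b(9, -7)² = 3002 + (-3/(-7))² = 3002 + (-3*(-⅐))² = 3002 + (3/7)² = 3002 + 9/49 = 147107/49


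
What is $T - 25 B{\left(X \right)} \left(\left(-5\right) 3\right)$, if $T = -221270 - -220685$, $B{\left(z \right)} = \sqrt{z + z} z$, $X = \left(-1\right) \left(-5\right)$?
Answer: $-585 + 1875 \sqrt{10} \approx 5344.3$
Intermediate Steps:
$X = 5$
$B{\left(z \right)} = \sqrt{2} z^{\frac{3}{2}}$ ($B{\left(z \right)} = \sqrt{2 z} z = \sqrt{2} \sqrt{z} z = \sqrt{2} z^{\frac{3}{2}}$)
$T = -585$ ($T = -221270 + 220685 = -585$)
$T - 25 B{\left(X \right)} \left(\left(-5\right) 3\right) = -585 - 25 \sqrt{2} \cdot 5^{\frac{3}{2}} \left(\left(-5\right) 3\right) = -585 - 25 \sqrt{2} \cdot 5 \sqrt{5} \left(-15\right) = -585 - 25 \cdot 5 \sqrt{10} \left(-15\right) = -585 - 125 \sqrt{10} \left(-15\right) = -585 - - 1875 \sqrt{10} = -585 + 1875 \sqrt{10}$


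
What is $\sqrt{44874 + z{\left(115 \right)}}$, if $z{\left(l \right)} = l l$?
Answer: $\sqrt{58099} \approx 241.04$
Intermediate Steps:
$z{\left(l \right)} = l^{2}$
$\sqrt{44874 + z{\left(115 \right)}} = \sqrt{44874 + 115^{2}} = \sqrt{44874 + 13225} = \sqrt{58099}$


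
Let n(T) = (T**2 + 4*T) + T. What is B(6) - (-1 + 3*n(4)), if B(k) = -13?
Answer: -120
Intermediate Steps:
n(T) = T**2 + 5*T
B(6) - (-1 + 3*n(4)) = -13 - (-1 + 3*(4*(5 + 4))) = -13 - (-1 + 3*(4*9)) = -13 - (-1 + 3*36) = -13 - (-1 + 108) = -13 - 1*107 = -13 - 107 = -120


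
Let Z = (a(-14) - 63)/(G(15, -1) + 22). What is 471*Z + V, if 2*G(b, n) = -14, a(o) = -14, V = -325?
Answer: -13714/5 ≈ -2742.8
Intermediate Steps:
G(b, n) = -7 (G(b, n) = (½)*(-14) = -7)
Z = -77/15 (Z = (-14 - 63)/(-7 + 22) = -77/15 ≈ -5.1333)
471*Z + V = 471*(-77/15) - 325 = -12089/5 - 325 = -13714/5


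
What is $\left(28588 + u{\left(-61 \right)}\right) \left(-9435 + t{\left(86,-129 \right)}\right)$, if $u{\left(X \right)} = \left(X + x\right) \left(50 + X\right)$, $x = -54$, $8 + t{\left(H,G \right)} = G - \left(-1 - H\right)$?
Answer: $-283155705$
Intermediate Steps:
$t{\left(H,G \right)} = -7 + G + H$ ($t{\left(H,G \right)} = -8 - \left(-1 - G - H\right) = -8 + \left(G + \left(1 + H\right)\right) = -8 + \left(1 + G + H\right) = -7 + G + H$)
$u{\left(X \right)} = \left(-54 + X\right) \left(50 + X\right)$ ($u{\left(X \right)} = \left(X - 54\right) \left(50 + X\right) = \left(-54 + X\right) \left(50 + X\right)$)
$\left(28588 + u{\left(-61 \right)}\right) \left(-9435 + t{\left(86,-129 \right)}\right) = \left(28588 - \left(2456 - 3721\right)\right) \left(-9435 - 50\right) = \left(28588 + \left(-2700 + 3721 + 244\right)\right) \left(-9435 - 50\right) = \left(28588 + 1265\right) \left(-9485\right) = 29853 \left(-9485\right) = -283155705$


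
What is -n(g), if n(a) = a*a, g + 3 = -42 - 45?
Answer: -8100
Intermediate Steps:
g = -90 (g = -3 + (-42 - 45) = -3 - 87 = -90)
n(a) = a²
-n(g) = -1*(-90)² = -1*8100 = -8100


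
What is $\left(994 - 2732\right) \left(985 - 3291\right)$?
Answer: $4007828$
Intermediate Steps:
$\left(994 - 2732\right) \left(985 - 3291\right) = \left(-1738\right) \left(-2306\right) = 4007828$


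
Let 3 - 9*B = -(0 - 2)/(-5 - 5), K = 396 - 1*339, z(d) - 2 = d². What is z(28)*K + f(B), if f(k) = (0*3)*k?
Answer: 44802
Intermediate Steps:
z(d) = 2 + d²
K = 57 (K = 396 - 339 = 57)
B = 16/45 (B = ⅓ - (-1)*(0 - 2)/(-5 - 5)/9 = ⅓ - (-1)*(-2/(-10))/9 = ⅓ - (-1)*(-2*(-⅒))/9 = ⅓ - (-1)/(9*5) = ⅓ - ⅑*(-⅕) = ⅓ + 1/45 = 16/45 ≈ 0.35556)
f(k) = 0 (f(k) = 0*k = 0)
z(28)*K + f(B) = (2 + 28²)*57 + 0 = (2 + 784)*57 + 0 = 786*57 + 0 = 44802 + 0 = 44802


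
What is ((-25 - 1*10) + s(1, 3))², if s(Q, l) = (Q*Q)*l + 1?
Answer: 961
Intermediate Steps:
s(Q, l) = 1 + l*Q² (s(Q, l) = Q²*l + 1 = l*Q² + 1 = 1 + l*Q²)
((-25 - 1*10) + s(1, 3))² = ((-25 - 1*10) + (1 + 3*1²))² = ((-25 - 10) + (1 + 3*1))² = (-35 + (1 + 3))² = (-35 + 4)² = (-31)² = 961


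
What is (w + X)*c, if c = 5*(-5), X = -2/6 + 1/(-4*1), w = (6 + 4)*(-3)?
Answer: 9175/12 ≈ 764.58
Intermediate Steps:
w = -30 (w = 10*(-3) = -30)
X = -7/12 (X = -2*⅙ - ¼*1 = -⅓ - ¼ = -7/12 ≈ -0.58333)
c = -25
(w + X)*c = (-30 - 7/12)*(-25) = -367/12*(-25) = 9175/12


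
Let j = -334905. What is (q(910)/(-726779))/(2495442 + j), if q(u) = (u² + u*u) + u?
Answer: -552370/523410973441 ≈ -1.0553e-6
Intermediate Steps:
q(u) = u + 2*u² (q(u) = (u² + u²) + u = 2*u² + u = u + 2*u²)
(q(910)/(-726779))/(2495442 + j) = ((910*(1 + 2*910))/(-726779))/(2495442 - 334905) = ((910*(1 + 1820))*(-1/726779))/2160537 = ((910*1821)*(-1/726779))*(1/2160537) = (1657110*(-1/726779))*(1/2160537) = -1657110/726779*1/2160537 = -552370/523410973441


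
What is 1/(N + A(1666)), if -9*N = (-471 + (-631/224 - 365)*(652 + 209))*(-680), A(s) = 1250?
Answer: -4/95848225 ≈ -4.1733e-8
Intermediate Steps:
N = -95853225/4 (N = -(-471 + (-631/224 - 365)*(652 + 209))*(-680)/9 = -(-471 + (-631*1/224 - 365)*861)*(-680)/9 = -(-471 + (-631/224 - 365)*861)*(-680)/9 = -(-471 - 82391/224*861)*(-680)/9 = -(-471 - 10134093/32)*(-680)/9 = -(-1127685)*(-680)/32 = -⅑*862679025/4 = -95853225/4 ≈ -2.3963e+7)
1/(N + A(1666)) = 1/(-95853225/4 + 1250) = 1/(-95848225/4) = -4/95848225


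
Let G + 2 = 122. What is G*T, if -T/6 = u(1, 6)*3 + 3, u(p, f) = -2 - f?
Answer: 15120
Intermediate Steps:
G = 120 (G = -2 + 122 = 120)
T = 126 (T = -6*((-2 - 1*6)*3 + 3) = -6*((-2 - 6)*3 + 3) = -6*(-8*3 + 3) = -6*(-24 + 3) = -6*(-21) = 126)
G*T = 120*126 = 15120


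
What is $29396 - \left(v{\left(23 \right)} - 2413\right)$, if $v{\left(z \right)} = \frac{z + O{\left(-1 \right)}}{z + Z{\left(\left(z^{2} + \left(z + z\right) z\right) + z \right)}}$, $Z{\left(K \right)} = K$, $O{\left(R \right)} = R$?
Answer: $\frac{51944075}{1633} \approx 31809.0$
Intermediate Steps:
$v{\left(z \right)} = \frac{-1 + z}{2 z + 3 z^{2}}$ ($v{\left(z \right)} = \frac{z - 1}{z + \left(\left(z^{2} + \left(z + z\right) z\right) + z\right)} = \frac{-1 + z}{z + \left(\left(z^{2} + 2 z z\right) + z\right)} = \frac{-1 + z}{z + \left(\left(z^{2} + 2 z^{2}\right) + z\right)} = \frac{-1 + z}{z + \left(3 z^{2} + z\right)} = \frac{-1 + z}{z + \left(z + 3 z^{2}\right)} = \frac{-1 + z}{2 z + 3 z^{2}}$)
$29396 - \left(v{\left(23 \right)} - 2413\right) = 29396 - \left(\frac{-1 + 23}{23 \left(2 + 3 \cdot 23\right)} - 2413\right) = 29396 - \left(\frac{1}{23} \frac{1}{2 + 69} \cdot 22 - 2413\right) = 29396 - \left(\frac{1}{23} \cdot \frac{1}{71} \cdot 22 - 2413\right) = 29396 - \left(\frac{22}{1633} - 2413\right) = 29396 - - \frac{3940407}{1633} = 29396 + \frac{3940407}{1633} = \frac{51944075}{1633}$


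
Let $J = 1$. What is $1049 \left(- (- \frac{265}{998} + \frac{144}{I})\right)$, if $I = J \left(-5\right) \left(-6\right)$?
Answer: $- \frac{23735723}{4990} \approx -4756.7$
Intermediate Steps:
$I = 30$ ($I = 1 \left(-5\right) \left(-6\right) = \left(-5\right) \left(-6\right) = 30$)
$1049 \left(- (- \frac{265}{998} + \frac{144}{I})\right) = 1049 \left(- (- \frac{265}{998} + \frac{144}{30})\right) = 1049 \left(- (\left(-265\right) \frac{1}{998} + 144 \cdot \frac{1}{30})\right) = 1049 \left(- (- \frac{265}{998} + \frac{24}{5})\right) = 1049 \left(\left(-1\right) \frac{22627}{4990}\right) = 1049 \left(- \frac{22627}{4990}\right) = - \frac{23735723}{4990}$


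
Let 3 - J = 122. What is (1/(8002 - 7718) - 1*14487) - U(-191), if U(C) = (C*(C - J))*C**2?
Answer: -142483140515/284 ≈ -5.0170e+8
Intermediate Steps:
J = -119 (J = 3 - 1*122 = 3 - 122 = -119)
U(C) = C**3*(119 + C) (U(C) = (C*(C - 1*(-119)))*C**2 = (C*(C + 119))*C**2 = (C*(119 + C))*C**2 = C**3*(119 + C))
(1/(8002 - 7718) - 1*14487) - U(-191) = (1/(8002 - 7718) - 1*14487) - (-191)**3*(119 - 191) = (1/284 - 14487) - (-6967871)*(-72) = (1/284 - 14487) - 1*501686712 = -4114307/284 - 501686712 = -142483140515/284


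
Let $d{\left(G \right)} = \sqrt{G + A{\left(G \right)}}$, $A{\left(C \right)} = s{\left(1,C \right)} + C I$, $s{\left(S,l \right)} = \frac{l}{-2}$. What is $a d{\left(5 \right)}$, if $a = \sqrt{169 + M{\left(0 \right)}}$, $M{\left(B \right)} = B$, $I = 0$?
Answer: $\frac{13 \sqrt{10}}{2} \approx 20.555$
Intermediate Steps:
$s{\left(S,l \right)} = - \frac{l}{2}$ ($s{\left(S,l \right)} = l \left(- \frac{1}{2}\right) = - \frac{l}{2}$)
$A{\left(C \right)} = - \frac{C}{2}$ ($A{\left(C \right)} = - \frac{C}{2} + C 0 = - \frac{C}{2} + 0 = - \frac{C}{2}$)
$a = 13$ ($a = \sqrt{169 + 0} = \sqrt{169} = 13$)
$d{\left(G \right)} = \frac{\sqrt{2} \sqrt{G}}{2}$ ($d{\left(G \right)} = \sqrt{G - \frac{G}{2}} = \sqrt{\frac{G}{2}} = \frac{\sqrt{2} \sqrt{G}}{2}$)
$a d{\left(5 \right)} = 13 \frac{\sqrt{2} \sqrt{5}}{2} = 13 \frac{\sqrt{10}}{2} = \frac{13 \sqrt{10}}{2}$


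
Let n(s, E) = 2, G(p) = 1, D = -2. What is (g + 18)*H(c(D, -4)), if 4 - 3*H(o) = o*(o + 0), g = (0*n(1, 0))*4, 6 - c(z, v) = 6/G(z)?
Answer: 24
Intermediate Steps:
c(z, v) = 0 (c(z, v) = 6 - 6/1 = 6 - 6 = 0)
g = 0 (g = (0*2)*4 = 0*4 = 0)
H(o) = 4/3 - o**2/3 (H(o) = 4/3 - o*(o + 0)/3 = 4/3 - o*o/3 = 4/3 - o**2/3)
(g + 18)*H(c(D, -4)) = (0 + 18)*(4/3 - 1/3*0**2) = 18*(4/3 - 1/3*0) = 18*(4/3 + 0) = 18*(4/3) = 24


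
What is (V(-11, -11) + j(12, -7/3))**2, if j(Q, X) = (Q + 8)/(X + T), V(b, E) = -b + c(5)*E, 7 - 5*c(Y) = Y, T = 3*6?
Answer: 3426201/55225 ≈ 62.041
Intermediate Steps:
T = 18
c(Y) = 7/5 - Y/5
V(b, E) = -b + 2*E/5 (V(b, E) = -b + (7/5 - 1/5*5)*E = -b + (7/5 - 1)*E = -b + 2*E/5)
j(Q, X) = (8 + Q)/(18 + X) (j(Q, X) = (Q + 8)/(X + 18) = (8 + Q)/(18 + X))
(V(-11, -11) + j(12, -7/3))**2 = ((-1*(-11) + (2/5)*(-11)) + (8 + 12)/(18 - 7/3))**2 = ((11 - 22/5) + 20/(18 - 7*1/3))**2 = (33/5 + 20/(18 - 7/3))**2 = (33/5 + 20/(47/3))**2 = (33/5 + (3/47)*20)**2 = (33/5 + 60/47)**2 = (1851/235)**2 = 3426201/55225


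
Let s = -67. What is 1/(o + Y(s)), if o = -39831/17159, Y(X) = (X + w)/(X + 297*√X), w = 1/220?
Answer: -3834986197689010540/8900454440273737371 - 109016126103060*I*√67/174518714515171321 ≈ -0.43088 - 0.0051131*I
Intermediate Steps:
w = 1/220 ≈ 0.0045455
Y(X) = (1/220 + X)/(X + 297*√X) (Y(X) = (X + 1/220)/(X + 297*√X) = (1/220 + X)/(X + 297*√X))
o = -39831/17159 (o = -39831*1/17159 = -39831/17159 ≈ -2.3213)
1/(o + Y(s)) = 1/(-39831/17159 + (1/220 - 67)/(-67 + 297*√(-67))) = 1/(-39831/17159 - 14739/220/(-67 + 297*(I*√67))) = 1/(-39831/17159 - 14739/220/(-67 + 297*I*√67)) = 1/(-39831/17159 - 14739/(220*(-67 + 297*I*√67)))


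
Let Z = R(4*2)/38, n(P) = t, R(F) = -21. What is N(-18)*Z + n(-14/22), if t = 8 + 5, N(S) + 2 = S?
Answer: 457/19 ≈ 24.053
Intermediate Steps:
N(S) = -2 + S
t = 13
n(P) = 13
Z = -21/38 ≈ -0.55263
N(-18)*Z + n(-14/22) = (-2 - 18)*(-21/38) + 13 = -20*(-21/38) + 13 = 210/19 + 13 = 457/19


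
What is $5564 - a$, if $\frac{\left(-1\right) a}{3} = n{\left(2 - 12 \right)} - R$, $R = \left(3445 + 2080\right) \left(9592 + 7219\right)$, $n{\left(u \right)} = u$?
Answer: $-278636791$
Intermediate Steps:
$R = 92880775$ ($R = 5525 \cdot 16811 = 92880775$)
$a = 278642355$ ($a = - 3 \left(\left(2 - 12\right) - 92880775\right) = - 3 \left(-10 - 92880775\right) = \left(-3\right) \left(-92880785\right) = 278642355$)
$5564 - a = 5564 - 278642355 = -278636791$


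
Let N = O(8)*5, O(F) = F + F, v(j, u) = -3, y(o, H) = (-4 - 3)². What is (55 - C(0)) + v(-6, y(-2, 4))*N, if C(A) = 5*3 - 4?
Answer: -196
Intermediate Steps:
y(o, H) = 49 (y(o, H) = (-7)² = 49)
O(F) = 2*F
C(A) = 11 (C(A) = 15 - 4 = 11)
N = 80 (N = (2*8)*5 = 16*5 = 80)
(55 - C(0)) + v(-6, y(-2, 4))*N = (55 - 1*11) - 3*80 = (55 - 11) - 240 = 44 - 240 = -196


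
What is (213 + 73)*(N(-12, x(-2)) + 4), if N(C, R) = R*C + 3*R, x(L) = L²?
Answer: -9152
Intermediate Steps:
N(C, R) = 3*R + C*R (N(C, R) = C*R + 3*R = 3*R + C*R)
(213 + 73)*(N(-12, x(-2)) + 4) = (213 + 73)*((-2)²*(3 - 12) + 4) = 286*(4*(-9) + 4) = 286*(-36 + 4) = 286*(-32) = -9152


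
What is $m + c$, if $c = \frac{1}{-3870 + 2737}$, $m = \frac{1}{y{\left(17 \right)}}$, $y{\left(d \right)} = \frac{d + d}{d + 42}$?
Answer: $\frac{66813}{38522} \approx 1.7344$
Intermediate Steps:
$y{\left(d \right)} = \frac{2 d}{42 + d}$
$m = \frac{59}{34}$ ($m = \frac{1}{2 \cdot 17 \frac{1}{42 + 17}} = \frac{1}{2 \cdot 17 \cdot \frac{1}{59}} = \frac{1}{\frac{34}{59}} = \frac{59}{34} \approx 1.7353$)
$c = - \frac{1}{1133}$ ($c = \frac{1}{-1133} = - \frac{1}{1133} \approx -0.00088261$)
$m + c = \frac{59}{34} - \frac{1}{1133} = \frac{66813}{38522}$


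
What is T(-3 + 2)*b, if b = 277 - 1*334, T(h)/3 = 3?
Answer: -513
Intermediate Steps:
T(h) = 9 (T(h) = 3*3 = 9)
b = -57 (b = 277 - 334 = -57)
T(-3 + 2)*b = 9*(-57) = -513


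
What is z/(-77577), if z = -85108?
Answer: 85108/77577 ≈ 1.0971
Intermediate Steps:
z/(-77577) = -85108/(-77577) = -85108*(-1/77577) = 85108/77577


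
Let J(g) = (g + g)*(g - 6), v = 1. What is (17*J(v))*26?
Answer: -4420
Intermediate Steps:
J(g) = 2*g*(-6 + g) (J(g) = (2*g)*(-6 + g) = 2*g*(-6 + g))
(17*J(v))*26 = (17*(2*1*(-6 + 1)))*26 = (17*(2*1*(-5)))*26 = (17*(-10))*26 = -170*26 = -4420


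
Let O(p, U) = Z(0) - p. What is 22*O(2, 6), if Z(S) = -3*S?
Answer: -44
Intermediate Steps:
O(p, U) = -p (O(p, U) = -3*0 - p = 0 - p = -p)
22*O(2, 6) = 22*(-1*2) = 22*(-2) = -44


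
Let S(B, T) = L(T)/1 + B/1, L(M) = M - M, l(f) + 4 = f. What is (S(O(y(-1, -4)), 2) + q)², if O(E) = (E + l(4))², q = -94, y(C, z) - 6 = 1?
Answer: 2025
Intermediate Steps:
l(f) = -4 + f
y(C, z) = 7 (y(C, z) = 6 + 1 = 7)
O(E) = E² (O(E) = (E + (-4 + 4))² = (E + 0)² = E²)
L(M) = 0
S(B, T) = B (S(B, T) = 0/1 + B/1 = 0*1 + B*1 = 0 + B = B)
(S(O(y(-1, -4)), 2) + q)² = (7² - 94)² = (49 - 94)² = (-45)² = 2025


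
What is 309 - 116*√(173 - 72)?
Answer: 309 - 116*√101 ≈ -856.79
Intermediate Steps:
309 - 116*√(173 - 72) = 309 - 116*√101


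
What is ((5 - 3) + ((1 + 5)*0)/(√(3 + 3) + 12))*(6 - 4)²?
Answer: 8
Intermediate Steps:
((5 - 3) + ((1 + 5)*0)/(√(3 + 3) + 12))*(6 - 4)² = (2 + (6*0)/(√6 + 12))*2² = (2 + 0/(12 + √6))*4 = (2 + 0)*4 = 2*4 = 8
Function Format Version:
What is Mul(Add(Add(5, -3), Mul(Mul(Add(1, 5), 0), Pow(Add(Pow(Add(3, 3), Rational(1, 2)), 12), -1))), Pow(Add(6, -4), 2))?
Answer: 8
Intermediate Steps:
Mul(Add(Add(5, -3), Mul(Mul(Add(1, 5), 0), Pow(Add(Pow(Add(3, 3), Rational(1, 2)), 12), -1))), Pow(Add(6, -4), 2)) = Mul(Add(2, Mul(Mul(6, 0), Pow(Add(Pow(6, Rational(1, 2)), 12), -1))), Pow(2, 2)) = Mul(Add(2, Mul(0, Pow(Add(12, Pow(6, Rational(1, 2))), -1))), 4) = Mul(Add(2, 0), 4) = Mul(2, 4) = 8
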